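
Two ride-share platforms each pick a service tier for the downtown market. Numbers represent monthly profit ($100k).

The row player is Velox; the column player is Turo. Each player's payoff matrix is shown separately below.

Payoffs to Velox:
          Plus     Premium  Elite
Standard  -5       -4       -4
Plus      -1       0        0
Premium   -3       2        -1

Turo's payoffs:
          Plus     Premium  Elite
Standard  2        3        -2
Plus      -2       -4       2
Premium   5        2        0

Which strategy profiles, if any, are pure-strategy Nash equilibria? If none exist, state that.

The unique pure-strategy Nash equilibrium is (Plus, Elite).

Velox against Plus: payoffs -5, -1, -3 → best response Plus.
Velox against Premium: payoffs -4, 0, 2 → best response Premium.
Velox against Elite: payoffs -4, 0, -1 → best response Plus.
Turo against Standard: payoffs 2, 3, -2 → best response Premium.
Turo against Plus: payoffs -2, -4, 2 → best response Elite.
Turo against Premium: payoffs 5, 2, 0 → best response Plus.
Mutual best responses: (Plus, Elite).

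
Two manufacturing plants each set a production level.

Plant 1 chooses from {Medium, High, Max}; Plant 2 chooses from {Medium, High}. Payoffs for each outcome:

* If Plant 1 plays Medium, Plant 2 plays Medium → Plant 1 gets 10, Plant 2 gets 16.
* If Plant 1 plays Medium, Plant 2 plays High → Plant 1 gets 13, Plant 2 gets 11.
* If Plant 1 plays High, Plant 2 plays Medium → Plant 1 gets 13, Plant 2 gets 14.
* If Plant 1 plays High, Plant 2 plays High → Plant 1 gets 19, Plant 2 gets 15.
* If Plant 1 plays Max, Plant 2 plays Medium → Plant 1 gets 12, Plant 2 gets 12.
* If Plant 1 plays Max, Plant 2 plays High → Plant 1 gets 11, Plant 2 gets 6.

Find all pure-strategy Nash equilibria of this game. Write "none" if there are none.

The unique pure-strategy Nash equilibrium is (High, High).

Plant 1 against Medium: payoffs 10, 13, 12 → best response High.
Plant 1 against High: payoffs 13, 19, 11 → best response High.
Plant 2 against Medium: payoffs 16, 11 → best response Medium.
Plant 2 against High: payoffs 14, 15 → best response High.
Plant 2 against Max: payoffs 12, 6 → best response Medium.
Mutual best responses: (High, High).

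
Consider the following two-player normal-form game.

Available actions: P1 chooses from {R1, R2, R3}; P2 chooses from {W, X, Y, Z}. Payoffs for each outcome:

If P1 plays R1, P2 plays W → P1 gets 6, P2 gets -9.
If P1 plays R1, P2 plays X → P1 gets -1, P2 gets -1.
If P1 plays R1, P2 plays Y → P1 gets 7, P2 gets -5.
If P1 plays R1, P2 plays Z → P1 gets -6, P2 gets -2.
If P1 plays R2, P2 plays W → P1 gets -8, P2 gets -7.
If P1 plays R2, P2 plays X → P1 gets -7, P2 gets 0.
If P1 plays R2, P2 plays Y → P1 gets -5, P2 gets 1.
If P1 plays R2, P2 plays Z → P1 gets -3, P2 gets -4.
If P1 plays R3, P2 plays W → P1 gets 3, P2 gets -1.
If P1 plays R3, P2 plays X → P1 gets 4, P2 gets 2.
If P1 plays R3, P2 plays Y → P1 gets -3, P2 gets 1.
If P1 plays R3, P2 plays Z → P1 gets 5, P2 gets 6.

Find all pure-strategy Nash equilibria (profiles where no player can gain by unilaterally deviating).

Pure NE: (R3, Z)

For each strategy profile, look for a profitable unilateral deviation.
(R1, W): P2 can switch to X (-9 → -1). Not NE.
(R1, X): P1 can switch to R3 (-1 → 4). Not NE.
(R1, Y): P2 can switch to X (-5 → -1). Not NE.
(R1, Z): P1 can switch to R2 (-6 → -3). Not NE.
(R2, W): P1 can switch to R1 (-8 → 6). Not NE.
(R2, X): P1 can switch to R1 (-7 → -1). Not NE.
(R2, Y): P1 can switch to R1 (-5 → 7). Not NE.
(R2, Z): P1 can switch to R3 (-3 → 5). Not NE.
(R3, Z): P1 gets 5, best alternative -3; P2 gets 6, best alternative 2. No profitable deviation — NE.
(The remaining 3 profiles each have a profitable deviation by the same check.)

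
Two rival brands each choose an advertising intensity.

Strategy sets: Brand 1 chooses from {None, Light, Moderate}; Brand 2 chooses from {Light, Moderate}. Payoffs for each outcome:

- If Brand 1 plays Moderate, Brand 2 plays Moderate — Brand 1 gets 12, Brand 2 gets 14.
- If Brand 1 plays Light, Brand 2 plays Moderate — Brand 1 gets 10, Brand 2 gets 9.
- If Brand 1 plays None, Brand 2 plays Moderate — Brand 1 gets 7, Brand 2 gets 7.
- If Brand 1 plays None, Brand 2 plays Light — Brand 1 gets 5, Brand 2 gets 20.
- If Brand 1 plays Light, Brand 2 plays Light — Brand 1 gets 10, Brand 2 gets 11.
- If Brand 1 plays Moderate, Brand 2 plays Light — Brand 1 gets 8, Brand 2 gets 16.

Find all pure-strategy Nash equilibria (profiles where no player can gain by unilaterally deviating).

Pure NE: (Light, Light)

Brand 1 against Light: payoffs 5, 10, 8 → best response Light.
Brand 1 against Moderate: payoffs 7, 10, 12 → best response Moderate.
Brand 2 against None: payoffs 20, 7 → best response Light.
Brand 2 against Light: payoffs 11, 9 → best response Light.
Brand 2 against Moderate: payoffs 16, 14 → best response Light.
Mutual best responses: (Light, Light).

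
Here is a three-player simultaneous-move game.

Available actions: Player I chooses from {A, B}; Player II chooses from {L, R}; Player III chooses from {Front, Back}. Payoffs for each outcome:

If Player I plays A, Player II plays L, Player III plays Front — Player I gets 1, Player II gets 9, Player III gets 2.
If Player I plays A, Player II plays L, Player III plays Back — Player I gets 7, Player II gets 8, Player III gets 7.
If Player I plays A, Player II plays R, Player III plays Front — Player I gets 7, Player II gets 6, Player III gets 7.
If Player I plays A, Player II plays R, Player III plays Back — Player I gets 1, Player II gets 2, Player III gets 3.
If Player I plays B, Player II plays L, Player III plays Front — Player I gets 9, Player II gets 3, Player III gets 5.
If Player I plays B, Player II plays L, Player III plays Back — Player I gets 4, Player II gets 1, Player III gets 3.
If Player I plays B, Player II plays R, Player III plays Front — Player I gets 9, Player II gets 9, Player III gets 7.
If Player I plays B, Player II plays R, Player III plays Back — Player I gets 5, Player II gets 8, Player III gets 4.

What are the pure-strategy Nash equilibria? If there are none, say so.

Pure-strategy Nash equilibria: (A, L, Back); (B, R, Front)

Mark each player's best response to every combination of opponents' strategies; a profile where every player is best-responding is a pure Nash equilibrium.
Player I against (L, Front): payoffs 1, 9 → best response B.
Player I against (L, Back): payoffs 7, 4 → best response A.
Player I against (R, Front): payoffs 7, 9 → best response B.
Player I against (R, Back): payoffs 1, 5 → best response B.
Player II against (A, Front): payoffs 9, 6 → best response L.
Player II against (A, Back): payoffs 8, 2 → best response L.
Player II against (B, Front): payoffs 3, 9 → best response R.
Player II against (B, Back): payoffs 1, 8 → best response R.
Player III against (A, L): payoffs 2, 7 → best response Back.
Player III against (A, R): payoffs 7, 3 → best response Front.
Player III against (B, L): payoffs 5, 3 → best response Front.
Player III against (B, R): payoffs 7, 4 → best response Front.
Mutual best responses: (A, L, Back); (B, R, Front).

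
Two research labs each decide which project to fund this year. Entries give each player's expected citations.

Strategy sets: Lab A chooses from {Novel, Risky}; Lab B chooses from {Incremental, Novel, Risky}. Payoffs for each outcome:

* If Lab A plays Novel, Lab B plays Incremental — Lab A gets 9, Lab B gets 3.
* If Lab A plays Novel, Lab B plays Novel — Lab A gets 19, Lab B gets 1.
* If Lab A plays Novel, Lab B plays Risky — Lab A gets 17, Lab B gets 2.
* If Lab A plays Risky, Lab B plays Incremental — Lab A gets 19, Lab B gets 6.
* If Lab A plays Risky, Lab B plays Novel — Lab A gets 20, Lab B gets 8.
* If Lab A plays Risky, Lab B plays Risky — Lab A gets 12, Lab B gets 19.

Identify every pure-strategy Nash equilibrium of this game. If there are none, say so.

(Novel, Incremental): Lab A can switch to Risky (9 → 19). Not NE.
(Novel, Novel): Lab A can switch to Risky (19 → 20). Not NE.
(Novel, Risky): Lab B can switch to Incremental (2 → 3). Not NE.
(Risky, Incremental): Lab B can switch to Novel (6 → 8). Not NE.
(Risky, Novel): Lab B can switch to Risky (8 → 19). Not NE.
(Risky, Risky): Lab A can switch to Novel (12 → 17). Not NE.

There is no pure-strategy Nash equilibrium.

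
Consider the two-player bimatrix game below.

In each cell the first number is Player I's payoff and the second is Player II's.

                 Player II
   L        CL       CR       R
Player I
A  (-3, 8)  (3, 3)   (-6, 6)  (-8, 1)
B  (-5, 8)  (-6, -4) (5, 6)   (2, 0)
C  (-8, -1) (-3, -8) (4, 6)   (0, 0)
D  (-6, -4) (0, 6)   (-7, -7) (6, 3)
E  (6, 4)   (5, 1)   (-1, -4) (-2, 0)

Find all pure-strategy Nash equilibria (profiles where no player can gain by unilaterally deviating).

(E, L)

Player I against L: payoffs -3, -5, -8, -6, 6 → best response E.
Player I against CL: payoffs 3, -6, -3, 0, 5 → best response E.
Player I against CR: payoffs -6, 5, 4, -7, -1 → best response B.
Player I against R: payoffs -8, 2, 0, 6, -2 → best response D.
Player II against A: payoffs 8, 3, 6, 1 → best response L.
Player II against B: payoffs 8, -4, 6, 0 → best response L.
Player II against C: payoffs -1, -8, 6, 0 → best response CR.
Player II against D: payoffs -4, 6, -7, 3 → best response CL.
Player II against E: payoffs 4, 1, -4, 0 → best response L.
Mutual best responses: (E, L).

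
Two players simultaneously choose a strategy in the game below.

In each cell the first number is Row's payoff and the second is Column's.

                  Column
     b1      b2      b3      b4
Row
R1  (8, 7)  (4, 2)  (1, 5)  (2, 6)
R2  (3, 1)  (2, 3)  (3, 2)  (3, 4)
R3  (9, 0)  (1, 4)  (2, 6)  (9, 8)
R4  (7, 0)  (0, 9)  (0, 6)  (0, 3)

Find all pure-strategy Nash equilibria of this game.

(R1, b1): Row can switch to R3 (8 → 9). Not NE.
(R1, b2): Column can switch to b1 (2 → 7). Not NE.
(R1, b3): Row can switch to R2 (1 → 3). Not NE.
(R1, b4): Row can switch to R2 (2 → 3). Not NE.
(R2, b1): Row can switch to R1 (3 → 8). Not NE.
(R2, b2): Row can switch to R1 (2 → 4). Not NE.
(R2, b3): Column can switch to b2 (2 → 3). Not NE.
(R2, b4): Row can switch to R3 (3 → 9). Not NE.
(R3, b4): Row gets 9, best alternative 3; Column gets 8, best alternative 6. No profitable deviation — NE.
(The remaining 7 profiles each have a profitable deviation by the same check.)

The unique pure-strategy Nash equilibrium is (R3, b4).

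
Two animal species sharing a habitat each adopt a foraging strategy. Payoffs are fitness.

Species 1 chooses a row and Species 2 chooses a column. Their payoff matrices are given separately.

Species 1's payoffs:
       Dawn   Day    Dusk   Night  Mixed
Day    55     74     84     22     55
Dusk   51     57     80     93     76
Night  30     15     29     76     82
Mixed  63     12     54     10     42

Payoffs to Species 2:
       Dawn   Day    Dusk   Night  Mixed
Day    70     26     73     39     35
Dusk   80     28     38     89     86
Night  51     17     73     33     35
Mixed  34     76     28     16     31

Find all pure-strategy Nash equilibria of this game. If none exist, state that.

Pure-strategy Nash equilibria: (Day, Dusk) and (Dusk, Night)

(Day, Dawn): Species 1 can switch to Mixed (55 → 63). Not NE.
(Day, Day): Species 2 can switch to Dawn (26 → 70). Not NE.
(Day, Dusk): Species 1 gets 84, best alternative 80; Species 2 gets 73, best alternative 70. No profitable deviation — NE.
(Day, Night): Species 1 can switch to Dusk (22 → 93). Not NE.
(Day, Mixed): Species 1 can switch to Dusk (55 → 76). Not NE.
(Dusk, Dawn): Species 1 can switch to Day (51 → 55). Not NE.
(Dusk, Day): Species 1 can switch to Day (57 → 74). Not NE.
(Dusk, Dusk): Species 1 can switch to Day (80 → 84). Not NE.
(Dusk, Night): Species 1 gets 93, best alternative 76; Species 2 gets 89, best alternative 86. No profitable deviation — NE.
(Dusk, Mixed): Species 1 can switch to Night (76 → 82). Not NE.
(The remaining 10 profiles each have a profitable deviation by the same check.)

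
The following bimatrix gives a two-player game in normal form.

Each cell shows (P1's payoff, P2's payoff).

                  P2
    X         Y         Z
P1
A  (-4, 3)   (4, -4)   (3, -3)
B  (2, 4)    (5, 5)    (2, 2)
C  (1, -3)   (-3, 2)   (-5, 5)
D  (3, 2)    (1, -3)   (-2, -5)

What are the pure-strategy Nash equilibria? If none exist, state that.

Mark each player's best response to every combination of opponents' strategies; a profile where every player is best-responding is a pure Nash equilibrium.
P1 against X: payoffs -4, 2, 1, 3 → best response D.
P1 against Y: payoffs 4, 5, -3, 1 → best response B.
P1 against Z: payoffs 3, 2, -5, -2 → best response A.
P2 against A: payoffs 3, -4, -3 → best response X.
P2 against B: payoffs 4, 5, 2 → best response Y.
P2 against C: payoffs -3, 2, 5 → best response Z.
P2 against D: payoffs 2, -3, -5 → best response X.
Mutual best responses: (B, Y); (D, X).

Pure-strategy Nash equilibria: (B, Y); (D, X)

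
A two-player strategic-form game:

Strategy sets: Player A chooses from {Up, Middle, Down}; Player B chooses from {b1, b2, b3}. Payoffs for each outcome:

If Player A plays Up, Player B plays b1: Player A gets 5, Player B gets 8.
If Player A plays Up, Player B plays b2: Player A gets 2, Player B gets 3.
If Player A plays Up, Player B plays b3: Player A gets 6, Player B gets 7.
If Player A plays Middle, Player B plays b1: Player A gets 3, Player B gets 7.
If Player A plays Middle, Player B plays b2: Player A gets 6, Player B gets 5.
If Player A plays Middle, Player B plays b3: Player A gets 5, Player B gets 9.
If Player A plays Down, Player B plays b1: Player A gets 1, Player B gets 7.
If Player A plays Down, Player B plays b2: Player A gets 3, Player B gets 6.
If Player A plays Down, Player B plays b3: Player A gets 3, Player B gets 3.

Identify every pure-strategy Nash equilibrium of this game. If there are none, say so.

The unique pure-strategy Nash equilibrium is (Up, b1).

(Up, b1): Player A gets 5, best alternative 3; Player B gets 8, best alternative 7. No profitable deviation — NE.
(Up, b2): Player A can switch to Middle (2 → 6). Not NE.
(Up, b3): Player B can switch to b1 (7 → 8). Not NE.
(Middle, b1): Player A can switch to Up (3 → 5). Not NE.
(Middle, b2): Player B can switch to b1 (5 → 7). Not NE.
(Middle, b3): Player A can switch to Up (5 → 6). Not NE.
(Down, b1): Player A can switch to Up (1 → 5). Not NE.
(Down, b2): Player A can switch to Middle (3 → 6). Not NE.
(Down, b3): Player A can switch to Up (3 → 6). Not NE.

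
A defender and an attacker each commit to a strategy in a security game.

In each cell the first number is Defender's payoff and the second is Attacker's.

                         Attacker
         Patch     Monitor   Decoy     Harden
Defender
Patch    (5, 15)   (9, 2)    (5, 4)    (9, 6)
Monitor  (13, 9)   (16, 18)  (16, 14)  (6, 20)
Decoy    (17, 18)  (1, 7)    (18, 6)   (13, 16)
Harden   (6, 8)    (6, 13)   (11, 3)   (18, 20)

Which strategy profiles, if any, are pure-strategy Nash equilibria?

The pure Nash equilibria are (Decoy, Patch); (Harden, Harden).

Defender against Patch: payoffs 5, 13, 17, 6 → best response Decoy.
Defender against Monitor: payoffs 9, 16, 1, 6 → best response Monitor.
Defender against Decoy: payoffs 5, 16, 18, 11 → best response Decoy.
Defender against Harden: payoffs 9, 6, 13, 18 → best response Harden.
Attacker against Patch: payoffs 15, 2, 4, 6 → best response Patch.
Attacker against Monitor: payoffs 9, 18, 14, 20 → best response Harden.
Attacker against Decoy: payoffs 18, 7, 6, 16 → best response Patch.
Attacker against Harden: payoffs 8, 13, 3, 20 → best response Harden.
Mutual best responses: (Decoy, Patch); (Harden, Harden).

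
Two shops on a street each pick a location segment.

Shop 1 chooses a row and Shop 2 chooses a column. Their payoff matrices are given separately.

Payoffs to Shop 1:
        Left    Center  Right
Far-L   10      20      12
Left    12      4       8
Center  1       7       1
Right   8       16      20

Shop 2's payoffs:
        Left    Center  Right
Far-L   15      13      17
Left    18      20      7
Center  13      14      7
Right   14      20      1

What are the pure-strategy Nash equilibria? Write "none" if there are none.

(Far-L, Left): Shop 1 can switch to Left (10 → 12). Not NE.
(Far-L, Center): Shop 2 can switch to Left (13 → 15). Not NE.
(Far-L, Right): Shop 1 can switch to Right (12 → 20). Not NE.
(Left, Left): Shop 2 can switch to Center (18 → 20). Not NE.
(Left, Center): Shop 1 can switch to Far-L (4 → 20). Not NE.
(Left, Right): Shop 1 can switch to Far-L (8 → 12). Not NE.
(Center, Left): Shop 1 can switch to Far-L (1 → 10). Not NE.
(Center, Center): Shop 1 can switch to Far-L (7 → 20). Not NE.
(The remaining 4 profiles each have a profitable deviation by the same check.)

No pure-strategy Nash equilibrium.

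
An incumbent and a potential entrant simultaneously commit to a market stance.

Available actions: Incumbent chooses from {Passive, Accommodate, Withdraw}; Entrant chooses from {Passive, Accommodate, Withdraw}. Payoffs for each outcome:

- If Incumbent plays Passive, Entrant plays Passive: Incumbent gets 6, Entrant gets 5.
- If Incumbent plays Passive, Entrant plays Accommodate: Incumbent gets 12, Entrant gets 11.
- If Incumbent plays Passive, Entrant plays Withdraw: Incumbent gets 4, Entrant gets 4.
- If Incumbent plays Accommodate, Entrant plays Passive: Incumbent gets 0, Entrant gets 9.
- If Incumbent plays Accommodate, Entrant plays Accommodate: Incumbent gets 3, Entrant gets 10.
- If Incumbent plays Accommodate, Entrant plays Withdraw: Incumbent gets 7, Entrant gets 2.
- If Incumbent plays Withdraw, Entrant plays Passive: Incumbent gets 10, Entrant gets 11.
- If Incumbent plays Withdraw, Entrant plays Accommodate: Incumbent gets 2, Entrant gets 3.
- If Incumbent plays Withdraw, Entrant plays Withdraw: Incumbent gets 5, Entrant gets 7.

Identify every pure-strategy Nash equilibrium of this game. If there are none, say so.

(Passive, Accommodate); (Withdraw, Passive)

(Passive, Passive): Incumbent can switch to Withdraw (6 → 10). Not NE.
(Passive, Accommodate): Incumbent gets 12, best alternative 3; Entrant gets 11, best alternative 5. No profitable deviation — NE.
(Passive, Withdraw): Incumbent can switch to Accommodate (4 → 7). Not NE.
(Accommodate, Passive): Incumbent can switch to Passive (0 → 6). Not NE.
(Accommodate, Accommodate): Incumbent can switch to Passive (3 → 12). Not NE.
(Accommodate, Withdraw): Entrant can switch to Passive (2 → 9). Not NE.
(Withdraw, Passive): Incumbent gets 10, best alternative 6; Entrant gets 11, best alternative 7. No profitable deviation — NE.
(Withdraw, Accommodate): Incumbent can switch to Passive (2 → 12). Not NE.
(Withdraw, Withdraw): Incumbent can switch to Accommodate (5 → 7). Not NE.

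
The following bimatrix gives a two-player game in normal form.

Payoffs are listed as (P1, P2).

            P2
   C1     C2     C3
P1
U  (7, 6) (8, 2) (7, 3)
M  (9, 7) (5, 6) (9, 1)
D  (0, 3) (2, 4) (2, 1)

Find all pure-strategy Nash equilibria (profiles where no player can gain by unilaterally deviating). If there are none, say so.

Pure NE: (M, C1)

P1 against C1: payoffs 7, 9, 0 → best response M.
P1 against C2: payoffs 8, 5, 2 → best response U.
P1 against C3: payoffs 7, 9, 2 → best response M.
P2 against U: payoffs 6, 2, 3 → best response C1.
P2 against M: payoffs 7, 6, 1 → best response C1.
P2 against D: payoffs 3, 4, 1 → best response C2.
Mutual best responses: (M, C1).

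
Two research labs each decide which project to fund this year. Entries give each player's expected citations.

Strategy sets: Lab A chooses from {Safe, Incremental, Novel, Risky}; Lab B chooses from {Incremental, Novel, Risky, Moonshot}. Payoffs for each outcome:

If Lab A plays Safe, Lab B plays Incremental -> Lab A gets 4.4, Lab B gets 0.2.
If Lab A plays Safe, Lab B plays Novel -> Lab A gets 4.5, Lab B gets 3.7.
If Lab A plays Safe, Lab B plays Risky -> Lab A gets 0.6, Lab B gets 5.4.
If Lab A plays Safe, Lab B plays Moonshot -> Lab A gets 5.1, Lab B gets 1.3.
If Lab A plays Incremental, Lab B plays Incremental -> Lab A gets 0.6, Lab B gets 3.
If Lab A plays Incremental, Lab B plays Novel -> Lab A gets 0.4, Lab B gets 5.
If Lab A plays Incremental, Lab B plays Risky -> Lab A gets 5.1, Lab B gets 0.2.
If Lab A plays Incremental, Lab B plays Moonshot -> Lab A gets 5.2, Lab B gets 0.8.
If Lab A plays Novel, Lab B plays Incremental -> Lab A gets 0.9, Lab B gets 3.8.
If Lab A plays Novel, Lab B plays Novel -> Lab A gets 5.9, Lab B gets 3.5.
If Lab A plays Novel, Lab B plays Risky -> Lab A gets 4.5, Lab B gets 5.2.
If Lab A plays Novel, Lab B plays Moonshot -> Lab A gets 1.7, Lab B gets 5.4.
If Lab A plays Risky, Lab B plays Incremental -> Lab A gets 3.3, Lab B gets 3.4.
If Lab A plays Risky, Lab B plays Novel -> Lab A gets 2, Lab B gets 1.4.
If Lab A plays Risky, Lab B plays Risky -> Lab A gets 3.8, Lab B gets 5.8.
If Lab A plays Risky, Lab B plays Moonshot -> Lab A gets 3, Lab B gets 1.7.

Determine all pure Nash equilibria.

none

Mark each player's best response to every combination of opponents' strategies; a profile where every player is best-responding is a pure Nash equilibrium.
Lab A against Incremental: payoffs 4.4, 0.6, 0.9, 3.3 → best response Safe.
Lab A against Novel: payoffs 4.5, 0.4, 5.9, 2 → best response Novel.
Lab A against Risky: payoffs 0.6, 5.1, 4.5, 3.8 → best response Incremental.
Lab A against Moonshot: payoffs 5.1, 5.2, 1.7, 3 → best response Incremental.
Lab B against Safe: payoffs 0.2, 3.7, 5.4, 1.3 → best response Risky.
Lab B against Incremental: payoffs 3, 5, 0.2, 0.8 → best response Novel.
Lab B against Novel: payoffs 3.8, 3.5, 5.2, 5.4 → best response Moonshot.
Lab B against Risky: payoffs 3.4, 1.4, 5.8, 1.7 → best response Risky.
No profile is a mutual best response for all players.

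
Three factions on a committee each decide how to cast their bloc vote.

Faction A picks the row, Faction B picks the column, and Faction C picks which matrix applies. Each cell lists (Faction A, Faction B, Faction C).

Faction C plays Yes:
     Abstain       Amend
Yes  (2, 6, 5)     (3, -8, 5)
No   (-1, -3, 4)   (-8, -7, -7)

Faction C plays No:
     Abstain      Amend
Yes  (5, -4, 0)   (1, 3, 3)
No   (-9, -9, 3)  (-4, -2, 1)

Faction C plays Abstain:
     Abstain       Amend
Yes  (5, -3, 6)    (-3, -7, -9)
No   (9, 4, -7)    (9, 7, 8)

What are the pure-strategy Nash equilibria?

Faction A against (Abstain, Yes): payoffs 2, -1 → best response Yes.
Faction A against (Abstain, No): payoffs 5, -9 → best response Yes.
Faction A against (Abstain, Abstain): payoffs 5, 9 → best response No.
Faction A against (Amend, Yes): payoffs 3, -8 → best response Yes.
Faction A against (Amend, No): payoffs 1, -4 → best response Yes.
Faction A against (Amend, Abstain): payoffs -3, 9 → best response No.
Faction B against (Yes, Yes): payoffs 6, -8 → best response Abstain.
Faction B against (Yes, No): payoffs -4, 3 → best response Amend.
Faction B against (Yes, Abstain): payoffs -3, -7 → best response Abstain.
Faction B against (No, Yes): payoffs -3, -7 → best response Abstain.
Faction B against (No, No): payoffs -9, -2 → best response Amend.
Faction B against (No, Abstain): payoffs 4, 7 → best response Amend.
Faction C against (Yes, Abstain): payoffs 5, 0, 6 → best response Abstain.
Faction C against (Yes, Amend): payoffs 5, 3, -9 → best response Yes.
Faction C against (No, Abstain): payoffs 4, 3, -7 → best response Yes.
Faction C against (No, Amend): payoffs -7, 1, 8 → best response Abstain.
Mutual best responses: (No, Amend, Abstain).

The unique pure-strategy Nash equilibrium is (No, Amend, Abstain).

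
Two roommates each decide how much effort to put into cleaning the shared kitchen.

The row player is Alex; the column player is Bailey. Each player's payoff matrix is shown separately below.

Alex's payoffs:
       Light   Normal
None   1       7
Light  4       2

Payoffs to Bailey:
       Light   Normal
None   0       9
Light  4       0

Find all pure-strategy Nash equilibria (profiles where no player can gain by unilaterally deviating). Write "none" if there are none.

Pure-strategy Nash equilibria: (None, Normal); (Light, Light)

(None, Light): Alex can switch to Light (1 → 4). Not NE.
(None, Normal): Alex gets 7, best alternative 2; Bailey gets 9, best alternative 0. No profitable deviation — NE.
(Light, Light): Alex gets 4, best alternative 1; Bailey gets 4, best alternative 0. No profitable deviation — NE.
(Light, Normal): Alex can switch to None (2 → 7). Not NE.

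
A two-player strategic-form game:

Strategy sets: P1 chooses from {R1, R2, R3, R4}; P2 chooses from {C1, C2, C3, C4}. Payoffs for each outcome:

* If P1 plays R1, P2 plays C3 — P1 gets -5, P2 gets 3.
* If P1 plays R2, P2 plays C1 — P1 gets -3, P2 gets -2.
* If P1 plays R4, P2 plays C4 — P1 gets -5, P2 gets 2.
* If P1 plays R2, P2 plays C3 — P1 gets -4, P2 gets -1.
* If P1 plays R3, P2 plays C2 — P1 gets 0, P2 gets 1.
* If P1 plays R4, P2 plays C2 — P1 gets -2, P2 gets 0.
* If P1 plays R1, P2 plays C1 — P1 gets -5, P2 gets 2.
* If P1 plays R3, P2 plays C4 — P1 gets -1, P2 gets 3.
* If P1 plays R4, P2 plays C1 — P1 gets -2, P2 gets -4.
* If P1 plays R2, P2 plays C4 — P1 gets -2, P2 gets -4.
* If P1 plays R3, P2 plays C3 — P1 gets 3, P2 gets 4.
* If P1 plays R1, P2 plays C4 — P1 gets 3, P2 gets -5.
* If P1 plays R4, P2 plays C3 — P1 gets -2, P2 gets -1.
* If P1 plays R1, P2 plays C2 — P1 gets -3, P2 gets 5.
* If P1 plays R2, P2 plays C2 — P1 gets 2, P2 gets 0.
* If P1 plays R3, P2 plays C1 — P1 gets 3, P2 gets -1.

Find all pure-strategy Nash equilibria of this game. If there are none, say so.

Check each profile: it is a Nash equilibrium iff no player can strictly gain by switching unilaterally.
(R1, C1): P1 can switch to R2 (-5 → -3). Not NE.
(R1, C2): P1 can switch to R2 (-3 → 2). Not NE.
(R1, C3): P1 can switch to R2 (-5 → -4). Not NE.
(R1, C4): P2 can switch to C1 (-5 → 2). Not NE.
(R2, C1): P1 can switch to R3 (-3 → 3). Not NE.
(R2, C2): P1 gets 2, best alternative 0; P2 gets 0, best alternative -1. No profitable deviation — NE.
(R2, C3): P1 can switch to R3 (-4 → 3). Not NE.
(R2, C4): P1 can switch to R1 (-2 → 3). Not NE.
(R3, C1): P2 can switch to C2 (-1 → 1). Not NE.
(R3, C2): P1 can switch to R2 (0 → 2). Not NE.
(R3, C3): P1 gets 3, best alternative -2; P2 gets 4, best alternative 3. No profitable deviation — NE.
(R3, C4): P1 can switch to R1 (-1 → 3). Not NE.
(The remaining 4 profiles each have a profitable deviation by the same check.)

(R2, C2); (R3, C3)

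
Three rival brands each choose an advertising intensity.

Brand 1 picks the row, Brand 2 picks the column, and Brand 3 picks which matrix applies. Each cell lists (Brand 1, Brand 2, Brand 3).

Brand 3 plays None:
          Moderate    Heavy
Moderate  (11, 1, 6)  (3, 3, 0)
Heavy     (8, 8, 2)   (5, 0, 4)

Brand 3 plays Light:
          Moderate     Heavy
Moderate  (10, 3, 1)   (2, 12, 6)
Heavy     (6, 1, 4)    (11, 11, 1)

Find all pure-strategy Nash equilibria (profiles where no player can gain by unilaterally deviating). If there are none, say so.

This game has no pure Nash equilibrium.

Brand 1 against (Moderate, None): payoffs 11, 8 → best response Moderate.
Brand 1 against (Moderate, Light): payoffs 10, 6 → best response Moderate.
Brand 1 against (Heavy, None): payoffs 3, 5 → best response Heavy.
Brand 1 against (Heavy, Light): payoffs 2, 11 → best response Heavy.
Brand 2 against (Moderate, None): payoffs 1, 3 → best response Heavy.
Brand 2 against (Moderate, Light): payoffs 3, 12 → best response Heavy.
Brand 2 against (Heavy, None): payoffs 8, 0 → best response Moderate.
Brand 2 against (Heavy, Light): payoffs 1, 11 → best response Heavy.
Brand 3 against (Moderate, Moderate): payoffs 6, 1 → best response None.
Brand 3 against (Moderate, Heavy): payoffs 0, 6 → best response Light.
Brand 3 against (Heavy, Moderate): payoffs 2, 4 → best response Light.
Brand 3 against (Heavy, Heavy): payoffs 4, 1 → best response None.
No profile is a mutual best response for all players.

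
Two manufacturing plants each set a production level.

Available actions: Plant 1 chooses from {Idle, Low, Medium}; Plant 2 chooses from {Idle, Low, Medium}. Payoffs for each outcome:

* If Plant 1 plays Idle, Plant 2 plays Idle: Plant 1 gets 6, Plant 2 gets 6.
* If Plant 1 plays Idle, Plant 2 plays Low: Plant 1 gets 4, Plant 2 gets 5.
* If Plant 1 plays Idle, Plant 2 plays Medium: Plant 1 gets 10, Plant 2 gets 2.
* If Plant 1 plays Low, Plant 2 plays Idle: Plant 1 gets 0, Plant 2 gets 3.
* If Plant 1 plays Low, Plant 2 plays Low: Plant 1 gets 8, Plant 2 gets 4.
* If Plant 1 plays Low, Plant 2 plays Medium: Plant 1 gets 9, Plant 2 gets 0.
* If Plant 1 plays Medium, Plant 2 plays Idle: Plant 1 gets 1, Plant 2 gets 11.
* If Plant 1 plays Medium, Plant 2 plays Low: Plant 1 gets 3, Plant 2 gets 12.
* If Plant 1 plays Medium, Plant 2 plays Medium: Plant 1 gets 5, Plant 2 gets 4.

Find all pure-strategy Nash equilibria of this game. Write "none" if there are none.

For each player, find the best response to each opponent profile; mutual best responses are the pure NE.
Plant 1 against Idle: payoffs 6, 0, 1 → best response Idle.
Plant 1 against Low: payoffs 4, 8, 3 → best response Low.
Plant 1 against Medium: payoffs 10, 9, 5 → best response Idle.
Plant 2 against Idle: payoffs 6, 5, 2 → best response Idle.
Plant 2 against Low: payoffs 3, 4, 0 → best response Low.
Plant 2 against Medium: payoffs 11, 12, 4 → best response Low.
Mutual best responses: (Idle, Idle); (Low, Low).

Pure-strategy Nash equilibria: (Idle, Idle), (Low, Low)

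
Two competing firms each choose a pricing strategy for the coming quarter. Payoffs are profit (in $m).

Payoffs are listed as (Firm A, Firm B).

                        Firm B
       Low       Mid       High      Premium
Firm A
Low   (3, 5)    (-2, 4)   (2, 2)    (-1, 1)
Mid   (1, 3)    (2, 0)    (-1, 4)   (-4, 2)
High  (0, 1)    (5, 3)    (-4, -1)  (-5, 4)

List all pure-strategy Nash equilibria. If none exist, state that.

The unique pure-strategy Nash equilibrium is (Low, Low).

For each strategy profile, look for a profitable unilateral deviation.
(Low, Low): Firm A gets 3, best alternative 1; Firm B gets 5, best alternative 4. No profitable deviation — NE.
(Low, Mid): Firm A can switch to Mid (-2 → 2). Not NE.
(Low, High): Firm B can switch to Low (2 → 5). Not NE.
(Low, Premium): Firm B can switch to Low (1 → 5). Not NE.
(Mid, Low): Firm A can switch to Low (1 → 3). Not NE.
(Mid, Mid): Firm A can switch to High (2 → 5). Not NE.
(Mid, High): Firm A can switch to Low (-1 → 2). Not NE.
(The remaining 5 profiles each have a profitable deviation by the same check.)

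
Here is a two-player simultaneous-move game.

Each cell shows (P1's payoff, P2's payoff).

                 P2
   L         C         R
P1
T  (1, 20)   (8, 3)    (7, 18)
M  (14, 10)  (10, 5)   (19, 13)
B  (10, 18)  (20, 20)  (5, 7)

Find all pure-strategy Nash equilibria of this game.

(T, L): P1 can switch to M (1 → 14). Not NE.
(T, C): P1 can switch to M (8 → 10). Not NE.
(T, R): P1 can switch to M (7 → 19). Not NE.
(M, L): P2 can switch to R (10 → 13). Not NE.
(M, C): P1 can switch to B (10 → 20). Not NE.
(M, R): P1 gets 19, best alternative 7; P2 gets 13, best alternative 10. No profitable deviation — NE.
(B, L): P1 can switch to M (10 → 14). Not NE.
(B, C): P1 gets 20, best alternative 10; P2 gets 20, best alternative 18. No profitable deviation — NE.
(B, R): P1 can switch to T (5 → 7). Not NE.

The pure Nash equilibria are (M, R), (B, C).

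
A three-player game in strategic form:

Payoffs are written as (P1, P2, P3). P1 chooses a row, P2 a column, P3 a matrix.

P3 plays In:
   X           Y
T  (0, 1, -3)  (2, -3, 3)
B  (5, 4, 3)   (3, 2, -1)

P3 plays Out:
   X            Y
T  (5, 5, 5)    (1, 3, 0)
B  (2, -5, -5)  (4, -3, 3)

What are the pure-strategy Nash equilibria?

Pure-strategy Nash equilibria: (T, X, Out), (B, X, In), (B, Y, Out)

P1 against (X, In): payoffs 0, 5 → best response B.
P1 against (X, Out): payoffs 5, 2 → best response T.
P1 against (Y, In): payoffs 2, 3 → best response B.
P1 against (Y, Out): payoffs 1, 4 → best response B.
P2 against (T, In): payoffs 1, -3 → best response X.
P2 against (T, Out): payoffs 5, 3 → best response X.
P2 against (B, In): payoffs 4, 2 → best response X.
P2 against (B, Out): payoffs -5, -3 → best response Y.
P3 against (T, X): payoffs -3, 5 → best response Out.
P3 against (T, Y): payoffs 3, 0 → best response In.
P3 against (B, X): payoffs 3, -5 → best response In.
P3 against (B, Y): payoffs -1, 3 → best response Out.
Mutual best responses: (T, X, Out); (B, X, In); (B, Y, Out).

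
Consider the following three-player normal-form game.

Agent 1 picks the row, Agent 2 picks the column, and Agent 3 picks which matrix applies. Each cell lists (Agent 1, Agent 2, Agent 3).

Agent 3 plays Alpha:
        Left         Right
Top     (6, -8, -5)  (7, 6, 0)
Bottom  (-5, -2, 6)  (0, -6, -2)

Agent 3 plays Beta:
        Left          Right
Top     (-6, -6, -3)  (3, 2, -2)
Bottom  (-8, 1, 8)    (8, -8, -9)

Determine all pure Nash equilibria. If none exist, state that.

Agent 1 against (Left, Alpha): payoffs 6, -5 → best response Top.
Agent 1 against (Left, Beta): payoffs -6, -8 → best response Top.
Agent 1 against (Right, Alpha): payoffs 7, 0 → best response Top.
Agent 1 against (Right, Beta): payoffs 3, 8 → best response Bottom.
Agent 2 against (Top, Alpha): payoffs -8, 6 → best response Right.
Agent 2 against (Top, Beta): payoffs -6, 2 → best response Right.
Agent 2 against (Bottom, Alpha): payoffs -2, -6 → best response Left.
Agent 2 against (Bottom, Beta): payoffs 1, -8 → best response Left.
Agent 3 against (Top, Left): payoffs -5, -3 → best response Beta.
Agent 3 against (Top, Right): payoffs 0, -2 → best response Alpha.
Agent 3 against (Bottom, Left): payoffs 6, 8 → best response Beta.
Agent 3 against (Bottom, Right): payoffs -2, -9 → best response Alpha.
Mutual best responses: (Top, Right, Alpha).

(Top, Right, Alpha)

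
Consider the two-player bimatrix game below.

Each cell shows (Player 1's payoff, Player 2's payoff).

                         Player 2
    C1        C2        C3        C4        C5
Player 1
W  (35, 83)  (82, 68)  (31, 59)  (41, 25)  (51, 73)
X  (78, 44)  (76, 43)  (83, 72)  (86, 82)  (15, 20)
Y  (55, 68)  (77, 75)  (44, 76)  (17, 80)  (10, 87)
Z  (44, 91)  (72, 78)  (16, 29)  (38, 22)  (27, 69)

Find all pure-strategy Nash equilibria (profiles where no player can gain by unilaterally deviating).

The unique pure-strategy Nash equilibrium is (X, C4).

Player 1 against C1: payoffs 35, 78, 55, 44 → best response X.
Player 1 against C2: payoffs 82, 76, 77, 72 → best response W.
Player 1 against C3: payoffs 31, 83, 44, 16 → best response X.
Player 1 against C4: payoffs 41, 86, 17, 38 → best response X.
Player 1 against C5: payoffs 51, 15, 10, 27 → best response W.
Player 2 against W: payoffs 83, 68, 59, 25, 73 → best response C1.
Player 2 against X: payoffs 44, 43, 72, 82, 20 → best response C4.
Player 2 against Y: payoffs 68, 75, 76, 80, 87 → best response C5.
Player 2 against Z: payoffs 91, 78, 29, 22, 69 → best response C1.
Mutual best responses: (X, C4).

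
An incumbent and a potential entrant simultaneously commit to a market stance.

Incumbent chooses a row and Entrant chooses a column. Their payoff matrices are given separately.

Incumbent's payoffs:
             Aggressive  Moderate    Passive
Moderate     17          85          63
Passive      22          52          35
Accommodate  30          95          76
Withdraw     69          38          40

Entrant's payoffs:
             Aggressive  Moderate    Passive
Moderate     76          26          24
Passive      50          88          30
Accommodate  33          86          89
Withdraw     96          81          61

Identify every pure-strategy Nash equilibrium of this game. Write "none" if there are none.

(Accommodate, Passive), (Withdraw, Aggressive)

(Moderate, Aggressive): Incumbent can switch to Passive (17 → 22). Not NE.
(Moderate, Moderate): Incumbent can switch to Accommodate (85 → 95). Not NE.
(Moderate, Passive): Incumbent can switch to Accommodate (63 → 76). Not NE.
(Passive, Aggressive): Incumbent can switch to Accommodate (22 → 30). Not NE.
(Passive, Moderate): Incumbent can switch to Moderate (52 → 85). Not NE.
(Passive, Passive): Incumbent can switch to Moderate (35 → 63). Not NE.
(Accommodate, Passive): Incumbent gets 76, best alternative 63; Entrant gets 89, best alternative 86. No profitable deviation — NE.
(Withdraw, Aggressive): Incumbent gets 69, best alternative 30; Entrant gets 96, best alternative 81. No profitable deviation — NE.
(The remaining 4 profiles each have a profitable deviation by the same check.)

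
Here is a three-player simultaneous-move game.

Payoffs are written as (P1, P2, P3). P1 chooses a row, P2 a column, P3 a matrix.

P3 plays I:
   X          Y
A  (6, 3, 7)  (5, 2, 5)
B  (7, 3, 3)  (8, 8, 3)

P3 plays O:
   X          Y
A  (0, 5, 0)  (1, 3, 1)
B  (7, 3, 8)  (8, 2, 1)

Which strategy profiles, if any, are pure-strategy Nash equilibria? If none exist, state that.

P1 against (X, I): payoffs 6, 7 → best response B.
P1 against (X, O): payoffs 0, 7 → best response B.
P1 against (Y, I): payoffs 5, 8 → best response B.
P1 against (Y, O): payoffs 1, 8 → best response B.
P2 against (A, I): payoffs 3, 2 → best response X.
P2 against (A, O): payoffs 5, 3 → best response X.
P2 against (B, I): payoffs 3, 8 → best response Y.
P2 against (B, O): payoffs 3, 2 → best response X.
P3 against (A, X): payoffs 7, 0 → best response I.
P3 against (A, Y): payoffs 5, 1 → best response I.
P3 against (B, X): payoffs 3, 8 → best response O.
P3 against (B, Y): payoffs 3, 1 → best response I.
Mutual best responses: (B, X, O); (B, Y, I).

(B, X, O); (B, Y, I)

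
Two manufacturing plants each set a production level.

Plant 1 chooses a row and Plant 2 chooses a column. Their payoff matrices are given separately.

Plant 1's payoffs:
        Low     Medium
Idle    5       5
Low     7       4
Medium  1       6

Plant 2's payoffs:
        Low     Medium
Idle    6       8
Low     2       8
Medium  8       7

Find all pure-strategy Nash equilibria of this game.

No pure-strategy Nash equilibrium.

(Idle, Low): Plant 1 can switch to Low (5 → 7). Not NE.
(Idle, Medium): Plant 1 can switch to Medium (5 → 6). Not NE.
(Low, Low): Plant 2 can switch to Medium (2 → 8). Not NE.
(Low, Medium): Plant 1 can switch to Idle (4 → 5). Not NE.
(Medium, Low): Plant 1 can switch to Idle (1 → 5). Not NE.
(Medium, Medium): Plant 2 can switch to Low (7 → 8). Not NE.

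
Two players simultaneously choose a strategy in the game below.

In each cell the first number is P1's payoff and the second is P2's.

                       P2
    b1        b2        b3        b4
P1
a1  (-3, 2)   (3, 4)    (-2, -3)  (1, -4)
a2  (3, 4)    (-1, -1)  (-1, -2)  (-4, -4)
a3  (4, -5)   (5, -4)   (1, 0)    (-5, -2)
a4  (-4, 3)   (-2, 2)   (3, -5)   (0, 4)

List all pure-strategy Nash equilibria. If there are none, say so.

This game has no pure Nash equilibrium.

P1 against b1: payoffs -3, 3, 4, -4 → best response a3.
P1 against b2: payoffs 3, -1, 5, -2 → best response a3.
P1 against b3: payoffs -2, -1, 1, 3 → best response a4.
P1 against b4: payoffs 1, -4, -5, 0 → best response a1.
P2 against a1: payoffs 2, 4, -3, -4 → best response b2.
P2 against a2: payoffs 4, -1, -2, -4 → best response b1.
P2 against a3: payoffs -5, -4, 0, -2 → best response b3.
P2 against a4: payoffs 3, 2, -5, 4 → best response b4.
No profile is a mutual best response for all players.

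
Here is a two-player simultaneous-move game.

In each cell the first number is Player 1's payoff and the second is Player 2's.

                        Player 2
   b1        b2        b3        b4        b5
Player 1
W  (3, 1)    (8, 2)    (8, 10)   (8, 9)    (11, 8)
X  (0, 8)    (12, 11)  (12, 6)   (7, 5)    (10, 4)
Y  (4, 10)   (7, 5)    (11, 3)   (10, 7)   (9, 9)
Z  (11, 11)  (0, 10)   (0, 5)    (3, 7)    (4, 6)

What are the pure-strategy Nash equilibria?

(W, b1): Player 1 can switch to Y (3 → 4). Not NE.
(W, b2): Player 1 can switch to X (8 → 12). Not NE.
(W, b3): Player 1 can switch to X (8 → 12). Not NE.
(W, b4): Player 1 can switch to Y (8 → 10). Not NE.
(W, b5): Player 2 can switch to b3 (8 → 10). Not NE.
(X, b1): Player 1 can switch to W (0 → 3). Not NE.
(X, b2): Player 1 gets 12, best alternative 8; Player 2 gets 11, best alternative 8. No profitable deviation — NE.
(X, b3): Player 2 can switch to b1 (6 → 8). Not NE.
(X, b4): Player 1 can switch to W (7 → 8). Not NE.
(Z, b1): Player 1 gets 11, best alternative 4; Player 2 gets 11, best alternative 10. No profitable deviation — NE.
(The remaining 10 profiles each have a profitable deviation by the same check.)

(X, b2); (Z, b1)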